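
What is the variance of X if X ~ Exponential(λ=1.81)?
0.3052

We have X ~ Exponential(λ=1.81).

For an Exponential distribution with λ=1.81:
Var(X) = 0.3052

The variance measures the spread of the distribution around the mean.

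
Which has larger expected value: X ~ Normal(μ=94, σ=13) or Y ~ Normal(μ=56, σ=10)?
X has larger mean (94.0000 > 56.0000)

Compute the expected value for each distribution:

X ~ Normal(μ=94, σ=13):
E[X] = 94.0000

Y ~ Normal(μ=56, σ=10):
E[Y] = 56.0000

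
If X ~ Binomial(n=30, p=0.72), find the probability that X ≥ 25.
0.116059

We have X ~ Binomial(n=30, p=0.72).

For discrete distributions, P(X ≥ 25) = 1 - P(X ≤ 24).

P(X ≤ 24) = 0.883941
P(X ≥ 25) = 1 - 0.883941 = 0.116059

So there's approximately a 11.6% chance that X is at least 25.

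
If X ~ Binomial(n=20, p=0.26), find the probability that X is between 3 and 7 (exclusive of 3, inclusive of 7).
0.681318

We have X ~ Binomial(n=20, p=0.26).

To find P(3 < X ≤ 7), we use:
P(3 < X ≤ 7) = P(X ≤ 7) - P(X ≤ 3)
                 = F(7) - F(3)
                 = 0.877534 - 0.196215
                 = 0.681318

So there's approximately a 68.1% chance that X falls in this range.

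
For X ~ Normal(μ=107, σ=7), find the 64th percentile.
109.5092

We have X ~ Normal(μ=107, σ=7).

We want to find x such that P(X ≤ x) = 0.64.

This is the 64th percentile, which means 64% of values fall below this point.

Using the inverse CDF (quantile function):
x = F⁻¹(0.64) = 109.5092

Verification: P(X ≤ 109.5092) = 0.64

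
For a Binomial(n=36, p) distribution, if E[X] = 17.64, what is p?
p = 0.49

For a Binomial(n, p) distribution:
E[X] = n × p

Given n = 36 and E[X] = 17.64:
17.64 = 36 × p
p = 17.64 / 36 = 0.49

Verification: Binomial(36, 0.49) has E[X] = 17.64 ✓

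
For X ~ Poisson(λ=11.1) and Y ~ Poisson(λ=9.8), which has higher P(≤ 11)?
Y has higher probability (P(Y ≤ 11) = 0.7193 > P(X ≤ 11) = 0.5673)

Compute P(≤ 11) for each distribution:

X ~ Poisson(λ=11.1):
P(X ≤ 11) = 0.5673

Y ~ Poisson(λ=9.8):
P(Y ≤ 11) = 0.7193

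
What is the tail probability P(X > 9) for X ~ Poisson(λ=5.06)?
0.034057

We have X ~ Poisson(λ=5.06).

P(X > 9) = 1 - P(X ≤ 9)
                = 1 - F(9)
                = 1 - 0.965943
                = 0.034057

So there's approximately a 3.4% chance that X exceeds 9.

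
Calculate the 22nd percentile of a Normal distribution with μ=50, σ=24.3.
31.2357

We have X ~ Normal(μ=50, σ=24.3).

We want to find x such that P(X ≤ x) = 0.22.

This is the 22nd percentile, which means 22% of values fall below this point.

Using the inverse CDF (quantile function):
x = F⁻¹(0.22) = 31.2357

Verification: P(X ≤ 31.2357) = 0.22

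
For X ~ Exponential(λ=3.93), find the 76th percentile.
0.3631

We have X ~ Exponential(λ=3.93).

We want to find x such that P(X ≤ x) = 0.76.

This is the 76th percentile, which means 76% of values fall below this point.

Using the inverse CDF (quantile function):
x = F⁻¹(0.76) = 0.3631

Verification: P(X ≤ 0.3631) = 0.76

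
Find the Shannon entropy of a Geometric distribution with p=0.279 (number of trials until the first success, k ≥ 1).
2.1219 nats

We have X ~ Geometric(p=0.279) (number of trials until the first success, k ≥ 1).

The Shannon entropy measures the uncertainty or information content of the distribution.

For a Geometric distribution with p=0.279 (number of trials until the first success, k ≥ 1):
H(X) = 2.1219 nats

(In bits, this would be 3.0612 bits.)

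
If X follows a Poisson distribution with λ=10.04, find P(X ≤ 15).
0.949857

We have X ~ Poisson(λ=10.04).

The CDF gives us P(X ≤ k).

Using the CDF:
P(X ≤ 15) = 0.949857

This means there's approximately a 95.0% chance that X is at most 15.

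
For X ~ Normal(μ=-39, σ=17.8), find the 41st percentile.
-43.0503

We have X ~ Normal(μ=-39, σ=17.8).

We want to find x such that P(X ≤ x) = 0.41.

This is the 41st percentile, which means 41% of values fall below this point.

Using the inverse CDF (quantile function):
x = F⁻¹(0.41) = -43.0503

Verification: P(X ≤ -43.0503) = 0.41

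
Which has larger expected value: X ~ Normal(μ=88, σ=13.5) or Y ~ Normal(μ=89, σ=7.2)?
Y has larger mean (89.0000 > 88.0000)

Compute the expected value for each distribution:

X ~ Normal(μ=88, σ=13.5):
E[X] = 88.0000

Y ~ Normal(μ=89, σ=7.2):
E[Y] = 89.0000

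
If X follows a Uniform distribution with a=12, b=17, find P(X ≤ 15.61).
0.722000

We have X ~ Uniform(a=12, b=17).

The CDF gives us P(X ≤ k).

Using the CDF:
P(X ≤ 15.61) = 0.722000

This means there's approximately a 72.2% chance that X is at most 15.61.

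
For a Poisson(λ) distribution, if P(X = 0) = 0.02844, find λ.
λ = 3.5600

For a Poisson(λ) distribution, the PMF at 0 is:
P(X = 0) = λ^0 e^(-λ) / 0! = e^(-λ)

Given P(X = 0) = 0.02844:
e^(-λ) = 0.02844
-λ = ln(0.02844)
λ = -ln(0.02844) = 3.5600

Verification: e^(-3.5600) = 0.02844 ✓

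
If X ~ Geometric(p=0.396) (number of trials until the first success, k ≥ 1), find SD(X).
1.9626

We have X ~ Geometric(p=0.396) (number of trials until the first success, k ≥ 1).

For a Geometric distribution with p=0.396 (number of trials until the first success, k ≥ 1):
σ = √Var(X) = 1.9626

The standard deviation is the square root of the variance.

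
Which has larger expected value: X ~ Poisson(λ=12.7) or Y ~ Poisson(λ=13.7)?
Y has larger mean (13.7000 > 12.7000)

Compute the expected value for each distribution:

X ~ Poisson(λ=12.7):
E[X] = 12.7000

Y ~ Poisson(λ=13.7):
E[Y] = 13.7000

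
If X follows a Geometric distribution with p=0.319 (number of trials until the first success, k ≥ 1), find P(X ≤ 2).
0.536239

We have X ~ Geometric(p=0.319) (number of trials until the first success, k ≥ 1).

The CDF gives us P(X ≤ k).

Using the CDF:
P(X ≤ 2) = 0.536239

This means there's approximately a 53.6% chance that X is at most 2.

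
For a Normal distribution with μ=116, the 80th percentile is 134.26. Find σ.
σ = 21.6962

For X ~ Normal(μ, σ), the p-th percentile satisfies x = μ + z_p × σ,
where z_p = Φ⁻¹(p) is the standard normal quantile.

Step 1: z_{0.8} = Φ⁻¹(0.8) = 0.8416

Step 2: Solve for σ:
134.26 = 116 + 0.8416 × σ
σ = (134.26 - 116) / 0.8416
σ = 18.26 / 0.8416
σ = 21.6962

Verification: μ + z × σ = 116 + 0.8416 × 21.6962 = 134.26 ✓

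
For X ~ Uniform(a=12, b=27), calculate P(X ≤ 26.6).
0.973333

We have X ~ Uniform(a=12, b=27).

The CDF gives us P(X ≤ k).

Using the CDF:
P(X ≤ 26.6) = 0.973333

This means there's approximately a 97.3% chance that X is at most 26.6.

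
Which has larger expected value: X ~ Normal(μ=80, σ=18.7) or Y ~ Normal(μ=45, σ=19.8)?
X has larger mean (80.0000 > 45.0000)

Compute the expected value for each distribution:

X ~ Normal(μ=80, σ=18.7):
E[X] = 80.0000

Y ~ Normal(μ=45, σ=19.8):
E[Y] = 45.0000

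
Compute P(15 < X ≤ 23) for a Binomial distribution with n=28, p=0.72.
0.897305

We have X ~ Binomial(n=28, p=0.72).

To find P(15 < X ≤ 23), we use:
P(15 < X ≤ 23) = P(X ≤ 23) - P(X ≤ 15)
                 = F(23) - F(15)
                 = 0.926099 - 0.028794
                 = 0.897305

So there's approximately a 89.7% chance that X falls in this range.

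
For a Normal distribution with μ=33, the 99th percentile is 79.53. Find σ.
σ = 20.0013

For X ~ Normal(μ, σ), the p-th percentile satisfies x = μ + z_p × σ,
where z_p = Φ⁻¹(p) is the standard normal quantile.

Step 1: z_{0.99} = Φ⁻¹(0.99) = 2.3263

Step 2: Solve for σ:
79.53 = 33 + 2.3263 × σ
σ = (79.53 - 33) / 2.3263
σ = 46.53 / 2.3263
σ = 20.0013

Verification: μ + z × σ = 33 + 2.3263 × 20.0013 = 79.53 ✓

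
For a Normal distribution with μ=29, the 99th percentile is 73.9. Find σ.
σ = 19.3006

For X ~ Normal(μ, σ), the p-th percentile satisfies x = μ + z_p × σ,
where z_p = Φ⁻¹(p) is the standard normal quantile.

Step 1: z_{0.99} = Φ⁻¹(0.99) = 2.3263

Step 2: Solve for σ:
73.9 = 29 + 2.3263 × σ
σ = (73.9 - 29) / 2.3263
σ = 44.90 / 2.3263
σ = 19.3006

Verification: μ + z × σ = 29 + 2.3263 × 19.3006 = 73.90 ✓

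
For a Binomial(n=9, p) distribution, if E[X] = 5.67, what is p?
p = 0.63

For a Binomial(n, p) distribution:
E[X] = n × p

Given n = 9 and E[X] = 5.67:
5.67 = 9 × p
p = 5.67 / 9 = 0.63

Verification: Binomial(9, 0.63) has E[X] = 5.67 ✓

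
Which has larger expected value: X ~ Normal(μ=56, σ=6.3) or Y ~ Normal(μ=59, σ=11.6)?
Y has larger mean (59.0000 > 56.0000)

Compute the expected value for each distribution:

X ~ Normal(μ=56, σ=6.3):
E[X] = 56.0000

Y ~ Normal(μ=59, σ=11.6):
E[Y] = 59.0000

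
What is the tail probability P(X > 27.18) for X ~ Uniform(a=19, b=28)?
0.091111

We have X ~ Uniform(a=19, b=28).

P(X > 27.18) = 1 - P(X ≤ 27.18)
                = 1 - F(27.18)
                = 1 - 0.908889
                = 0.091111

So there's approximately a 9.1% chance that X exceeds 27.18.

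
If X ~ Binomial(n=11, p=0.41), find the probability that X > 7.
0.034253

We have X ~ Binomial(n=11, p=0.41).

P(X > 7) = 1 - P(X ≤ 7)
                = 1 - F(7)
                = 1 - 0.965747
                = 0.034253

So there's approximately a 3.4% chance that X exceeds 7.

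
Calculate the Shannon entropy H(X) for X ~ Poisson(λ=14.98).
2.7665 nats

We have X ~ Poisson(λ=14.98).

The Shannon entropy measures the uncertainty or information content of the distribution.

For a Poisson distribution with λ=14.98:
H(X) = 2.7665 nats

(In bits, this would be 3.9913 bits.)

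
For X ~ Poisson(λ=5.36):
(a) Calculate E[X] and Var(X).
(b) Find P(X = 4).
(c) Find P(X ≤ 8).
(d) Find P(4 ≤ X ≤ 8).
(a) E[X] = 5.3600, Var(X) = 5.3600
(b) P(X = 4) = 0.161670
(c) P(X ≤ 8) = 0.905859
(d) P(4 ≤ X ≤ 8) = 0.687784

We have X ~ Poisson(λ=5.36).

(a) Moments:
E[X] = 5.3600
Var(X) = 5.3600
σ = √Var(X) = 2.3152

(b) Point probability using PMF:
P(X = 4) = 0.161670

(c) Cumulative probability using CDF:
P(X ≤ 8) = F(8) = 0.905859

(d) Range probability:
P(4 ≤ X ≤ 8) = P(X ≤ 8) - P(X ≤ 3)
                   = F(8) - F(3)
                   = 0.905859 - 0.218075
                   = 0.687784

This means approximately 68.8% of outcomes fall in the interval [4, 8].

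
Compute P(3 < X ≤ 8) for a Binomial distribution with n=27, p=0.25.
0.719350

We have X ~ Binomial(n=27, p=0.25).

To find P(3 < X ≤ 8), we use:
P(3 < X ≤ 8) = P(X ≤ 8) - P(X ≤ 3)
                 = F(8) - F(3)
                 = 0.785950 - 0.066600
                 = 0.719350

So there's approximately a 71.9% chance that X falls in this range.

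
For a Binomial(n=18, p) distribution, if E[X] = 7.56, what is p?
p = 0.42

For a Binomial(n, p) distribution:
E[X] = n × p

Given n = 18 and E[X] = 7.56:
7.56 = 18 × p
p = 7.56 / 18 = 0.42

Verification: Binomial(18, 0.42) has E[X] = 7.56 ✓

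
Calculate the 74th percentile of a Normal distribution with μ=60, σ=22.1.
74.2179

We have X ~ Normal(μ=60, σ=22.1).

We want to find x such that P(X ≤ x) = 0.74.

This is the 74th percentile, which means 74% of values fall below this point.

Using the inverse CDF (quantile function):
x = F⁻¹(0.74) = 74.2179

Verification: P(X ≤ 74.2179) = 0.74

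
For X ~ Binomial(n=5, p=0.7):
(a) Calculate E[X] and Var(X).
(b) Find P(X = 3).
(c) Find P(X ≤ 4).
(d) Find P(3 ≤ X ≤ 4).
(a) E[X] = 3.5000, Var(X) = 1.0500
(b) P(X = 3) = 0.308700
(c) P(X ≤ 4) = 0.831930
(d) P(3 ≤ X ≤ 4) = 0.668850

We have X ~ Binomial(n=5, p=0.7).

(a) Moments:
E[X] = 3.5000
Var(X) = 1.0500
σ = √Var(X) = 1.0247

(b) Point probability using PMF:
P(X = 3) = 0.308700

(c) Cumulative probability using CDF:
P(X ≤ 4) = F(4) = 0.831930

(d) Range probability:
P(3 ≤ X ≤ 4) = P(X ≤ 4) - P(X ≤ 2)
                   = F(4) - F(2)
                   = 0.831930 - 0.163080
                   = 0.668850

This means approximately 66.9% of outcomes fall in the interval [3, 4].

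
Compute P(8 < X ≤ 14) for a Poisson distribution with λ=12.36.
0.605697

We have X ~ Poisson(λ=12.36).

To find P(8 < X ≤ 14), we use:
P(8 < X ≤ 14) = P(X ≤ 14) - P(X ≤ 8)
                 = F(14) - F(8)
                 = 0.738522 - 0.132825
                 = 0.605697

So there's approximately a 60.6% chance that X falls in this range.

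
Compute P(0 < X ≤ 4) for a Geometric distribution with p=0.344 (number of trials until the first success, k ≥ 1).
0.814811

We have X ~ Geometric(p=0.344) (number of trials until the first success, k ≥ 1).

To find P(0 < X ≤ 4), we use:
P(0 < X ≤ 4) = P(X ≤ 4) - P(X ≤ 0)
                 = F(4) - F(0)
                 = 0.814811 - 0.000000
                 = 0.814811

So there's approximately a 81.5% chance that X falls in this range.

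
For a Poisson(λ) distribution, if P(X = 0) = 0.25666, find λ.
λ = 1.3600

For a Poisson(λ) distribution, the PMF at 0 is:
P(X = 0) = λ^0 e^(-λ) / 0! = e^(-λ)

Given P(X = 0) = 0.25666:
e^(-λ) = 0.25666
-λ = ln(0.25666)
λ = -ln(0.25666) = 1.3600

Verification: e^(-1.3600) = 0.25666 ✓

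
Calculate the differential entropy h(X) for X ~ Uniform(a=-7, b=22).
3.3673 nats

We have X ~ Uniform(a=-7, b=22).

The differential entropy measures the uncertainty or information content of the distribution.

For a Uniform distribution with a=-7, b=22:
h(X) = 3.3673 nats

(In bits, this would be 4.8580 bits.)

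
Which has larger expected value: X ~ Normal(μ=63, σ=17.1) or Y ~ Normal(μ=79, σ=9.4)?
Y has larger mean (79.0000 > 63.0000)

Compute the expected value for each distribution:

X ~ Normal(μ=63, σ=17.1):
E[X] = 63.0000

Y ~ Normal(μ=79, σ=9.4):
E[Y] = 79.0000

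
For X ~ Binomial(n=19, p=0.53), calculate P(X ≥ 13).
0.131560

We have X ~ Binomial(n=19, p=0.53).

For discrete distributions, P(X ≥ 13) = 1 - P(X ≤ 12).

P(X ≤ 12) = 0.868440
P(X ≥ 13) = 1 - 0.868440 = 0.131560

So there's approximately a 13.2% chance that X is at least 13.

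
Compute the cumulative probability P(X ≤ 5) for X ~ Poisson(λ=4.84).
0.644011

We have X ~ Poisson(λ=4.84).

The CDF gives us P(X ≤ k).

Using the CDF:
P(X ≤ 5) = 0.644011

This means there's approximately a 64.4% chance that X is at most 5.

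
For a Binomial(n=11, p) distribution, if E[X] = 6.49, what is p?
p = 0.59

For a Binomial(n, p) distribution:
E[X] = n × p

Given n = 11 and E[X] = 6.49:
6.49 = 11 × p
p = 6.49 / 11 = 0.59

Verification: Binomial(11, 0.59) has E[X] = 6.49 ✓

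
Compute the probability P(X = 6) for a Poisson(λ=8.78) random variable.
0.097843

We have X ~ Poisson(λ=8.78).

For a Poisson distribution, the PMF gives us the probability of each outcome.

Using the PMF formula:
P(X = 6) = 0.097843

Rounded to 4 decimal places: 0.0978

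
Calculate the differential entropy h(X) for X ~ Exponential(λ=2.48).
0.0917 nats

We have X ~ Exponential(λ=2.48).

The differential entropy measures the uncertainty or information content of the distribution.

For an Exponential distribution with λ=2.48:
h(X) = 0.0917 nats

(In bits, this would be 0.1324 bits.)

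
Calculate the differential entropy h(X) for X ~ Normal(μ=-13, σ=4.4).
2.9005 nats

We have X ~ Normal(μ=-13, σ=4.4).

The differential entropy measures the uncertainty or information content of the distribution.

For a Normal distribution with μ=-13, σ=4.4:
h(X) = 2.9005 nats

(In bits, this would be 4.1846 bits.)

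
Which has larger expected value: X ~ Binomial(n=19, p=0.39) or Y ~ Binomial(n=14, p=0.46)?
X has larger mean (7.4100 > 6.4400)

Compute the expected value for each distribution:

X ~ Binomial(n=19, p=0.39):
E[X] = 7.4100

Y ~ Binomial(n=14, p=0.46):
E[Y] = 6.4400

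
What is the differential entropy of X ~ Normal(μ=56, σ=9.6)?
3.6807 nats

We have X ~ Normal(μ=56, σ=9.6).

The differential entropy measures the uncertainty or information content of the distribution.

For a Normal distribution with μ=56, σ=9.6:
h(X) = 3.6807 nats

(In bits, this would be 5.3101 bits.)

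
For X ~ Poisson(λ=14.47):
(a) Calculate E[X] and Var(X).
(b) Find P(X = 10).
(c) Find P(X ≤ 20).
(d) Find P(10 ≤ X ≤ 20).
(a) E[X] = 14.4700, Var(X) = 14.4700
(b) P(X = 10) = 0.057634
(c) P(X ≤ 20) = 0.937260
(d) P(10 ≤ X ≤ 20) = 0.848312

We have X ~ Poisson(λ=14.47).

(a) Moments:
E[X] = 14.4700
Var(X) = 14.4700
σ = √Var(X) = 3.8039

(b) Point probability using PMF:
P(X = 10) = 0.057634

(c) Cumulative probability using CDF:
P(X ≤ 20) = F(20) = 0.937260

(d) Range probability:
P(10 ≤ X ≤ 20) = P(X ≤ 20) - P(X ≤ 9)
                   = F(20) - F(9)
                   = 0.937260 - 0.088948
                   = 0.848312

This means approximately 84.8% of outcomes fall in the interval [10, 20].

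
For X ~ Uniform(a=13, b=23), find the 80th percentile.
21.0000

We have X ~ Uniform(a=13, b=23).

We want to find x such that P(X ≤ x) = 0.8.

This is the 80th percentile, which means 80% of values fall below this point.

Using the inverse CDF (quantile function):
x = F⁻¹(0.8) = 21.0000

Verification: P(X ≤ 21.0000) = 0.8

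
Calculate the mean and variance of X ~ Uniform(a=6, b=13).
E[X] = 9.5000, Var(X) = 4.0833

We have X ~ Uniform(a=6, b=13).

For a Uniform distribution with a=6, b=13:

Expected value:
E[X] = 9.5000

Variance:
Var(X) = 4.0833

Standard deviation:
σ = √Var(X) = 2.0207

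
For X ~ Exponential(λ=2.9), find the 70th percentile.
0.4152

We have X ~ Exponential(λ=2.9).

We want to find x such that P(X ≤ x) = 0.7.

This is the 70th percentile, which means 70% of values fall below this point.

Using the inverse CDF (quantile function):
x = F⁻¹(0.7) = 0.4152

Verification: P(X ≤ 0.4152) = 0.7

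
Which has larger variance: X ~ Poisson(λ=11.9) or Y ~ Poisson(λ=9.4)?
X has larger variance (11.9000 > 9.4000)

Compute the variance for each distribution:

X ~ Poisson(λ=11.9):
Var(X) = 11.9000

Y ~ Poisson(λ=9.4):
Var(Y) = 9.4000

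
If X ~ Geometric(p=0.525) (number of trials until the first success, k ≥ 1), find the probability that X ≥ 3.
0.225625

We have X ~ Geometric(p=0.525) (number of trials until the first success, k ≥ 1).

For discrete distributions, P(X ≥ 3) = 1 - P(X ≤ 2).

P(X ≤ 2) = 0.774375
P(X ≥ 3) = 1 - 0.774375 = 0.225625

So there's approximately a 22.6% chance that X is at least 3.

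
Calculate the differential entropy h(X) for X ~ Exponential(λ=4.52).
-0.5085 nats

We have X ~ Exponential(λ=4.52).

The differential entropy measures the uncertainty or information content of the distribution.

For an Exponential distribution with λ=4.52:
h(X) = -0.5085 nats

(In bits, this would be -0.7336 bits.)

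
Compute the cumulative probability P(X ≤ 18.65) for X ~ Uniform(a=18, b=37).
0.034211

We have X ~ Uniform(a=18, b=37).

The CDF gives us P(X ≤ k).

Using the CDF:
P(X ≤ 18.65) = 0.034211

This means there's approximately a 3.4% chance that X is at most 18.65.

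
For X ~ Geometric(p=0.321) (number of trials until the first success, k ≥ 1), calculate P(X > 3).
0.313047

We have X ~ Geometric(p=0.321) (number of trials until the first success, k ≥ 1).

P(X > 3) = 1 - P(X ≤ 3)
                = 1 - F(3)
                = 1 - 0.686953
                = 0.313047

So there's approximately a 31.3% chance that X exceeds 3.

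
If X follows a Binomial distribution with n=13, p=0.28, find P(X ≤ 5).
0.873005

We have X ~ Binomial(n=13, p=0.28).

The CDF gives us P(X ≤ k).

Using the CDF:
P(X ≤ 5) = 0.873005

This means there's approximately a 87.3% chance that X is at most 5.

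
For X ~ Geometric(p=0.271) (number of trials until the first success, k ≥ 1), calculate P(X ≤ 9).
0.941850

We have X ~ Geometric(p=0.271) (number of trials until the first success, k ≥ 1).

The CDF gives us P(X ≤ k).

Using the CDF:
P(X ≤ 9) = 0.941850

This means there's approximately a 94.2% chance that X is at most 9.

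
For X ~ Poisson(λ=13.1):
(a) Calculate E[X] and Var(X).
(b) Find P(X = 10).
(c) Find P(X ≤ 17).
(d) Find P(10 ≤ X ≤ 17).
(a) E[X] = 13.1000, Var(X) = 13.1000
(b) P(X = 10) = 0.083887
(c) P(X ≤ 17) = 0.884883
(d) P(10 ≤ X ≤ 17) = 0.725576

We have X ~ Poisson(λ=13.1).

(a) Moments:
E[X] = 13.1000
Var(X) = 13.1000
σ = √Var(X) = 3.6194

(b) Point probability using PMF:
P(X = 10) = 0.083887

(c) Cumulative probability using CDF:
P(X ≤ 17) = F(17) = 0.884883

(d) Range probability:
P(10 ≤ X ≤ 17) = P(X ≤ 17) - P(X ≤ 9)
                   = F(17) - F(9)
                   = 0.884883 - 0.159308
                   = 0.725576

This means approximately 72.6% of outcomes fall in the interval [10, 17].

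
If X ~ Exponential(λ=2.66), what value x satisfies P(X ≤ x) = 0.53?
0.2838

We have X ~ Exponential(λ=2.66).

We want to find x such that P(X ≤ x) = 0.53.

This is the 53rd percentile, which means 53% of values fall below this point.

Using the inverse CDF (quantile function):
x = F⁻¹(0.53) = 0.2838

Verification: P(X ≤ 0.2838) = 0.53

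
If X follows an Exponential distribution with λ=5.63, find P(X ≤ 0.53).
0.949405

We have X ~ Exponential(λ=5.63).

The CDF gives us P(X ≤ k).

Using the CDF:
P(X ≤ 0.53) = 0.949405

This means there's approximately a 94.9% chance that X is at most 0.53.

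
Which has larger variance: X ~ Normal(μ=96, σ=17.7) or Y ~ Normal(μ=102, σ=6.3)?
X has larger variance (313.2900 > 39.6900)

Compute the variance for each distribution:

X ~ Normal(μ=96, σ=17.7):
Var(X) = 313.2900

Y ~ Normal(μ=102, σ=6.3):
Var(Y) = 39.6900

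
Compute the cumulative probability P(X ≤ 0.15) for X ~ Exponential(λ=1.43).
0.193055

We have X ~ Exponential(λ=1.43).

The CDF gives us P(X ≤ k).

Using the CDF:
P(X ≤ 0.15) = 0.193055

This means there's approximately a 19.3% chance that X is at most 0.15.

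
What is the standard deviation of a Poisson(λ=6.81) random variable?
2.6096

We have X ~ Poisson(λ=6.81).

For a Poisson distribution with λ=6.81:
σ = √Var(X) = 2.6096

The standard deviation is the square root of the variance.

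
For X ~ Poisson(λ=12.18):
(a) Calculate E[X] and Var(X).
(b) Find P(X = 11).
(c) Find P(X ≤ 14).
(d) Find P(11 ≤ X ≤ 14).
(a) E[X] = 12.1800, Var(X) = 12.1800
(b) P(X = 11) = 0.112527
(c) P(X ≤ 14) = 0.755498
(d) P(11 ≤ X ≤ 14) = 0.426853

We have X ~ Poisson(λ=12.18).

(a) Moments:
E[X] = 12.1800
Var(X) = 12.1800
σ = √Var(X) = 3.4900

(b) Point probability using PMF:
P(X = 11) = 0.112527

(c) Cumulative probability using CDF:
P(X ≤ 14) = F(14) = 0.755498

(d) Range probability:
P(11 ≤ X ≤ 14) = P(X ≤ 14) - P(X ≤ 10)
                   = F(14) - F(10)
                   = 0.755498 - 0.328646
                   = 0.426853

This means approximately 42.7% of outcomes fall in the interval [11, 14].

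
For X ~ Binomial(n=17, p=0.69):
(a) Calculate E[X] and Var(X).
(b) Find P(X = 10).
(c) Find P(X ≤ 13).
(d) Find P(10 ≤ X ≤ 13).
(a) E[X] = 11.7300, Var(X) = 3.6363
(b) P(X = 10) = 0.130887
(c) P(X ≤ 13) = 0.821937
(d) P(10 ≤ X ≤ 13) = 0.699231

We have X ~ Binomial(n=17, p=0.69).

(a) Moments:
E[X] = 11.7300
Var(X) = 3.6363
σ = √Var(X) = 1.9069

(b) Point probability using PMF:
P(X = 10) = 0.130887

(c) Cumulative probability using CDF:
P(X ≤ 13) = F(13) = 0.821937

(d) Range probability:
P(10 ≤ X ≤ 13) = P(X ≤ 13) - P(X ≤ 9)
                   = F(13) - F(9)
                   = 0.821937 - 0.122706
                   = 0.699231

This means approximately 69.9% of outcomes fall in the interval [10, 13].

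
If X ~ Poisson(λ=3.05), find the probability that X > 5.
0.089043

We have X ~ Poisson(λ=3.05).

P(X > 5) = 1 - P(X ≤ 5)
                = 1 - F(5)
                = 1 - 0.910957
                = 0.089043

So there's approximately a 8.9% chance that X exceeds 5.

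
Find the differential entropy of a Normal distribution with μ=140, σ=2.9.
2.4836 nats

We have X ~ Normal(μ=140, σ=2.9).

The differential entropy measures the uncertainty or information content of the distribution.

For a Normal distribution with μ=140, σ=2.9:
h(X) = 2.4836 nats

(In bits, this would be 3.5831 bits.)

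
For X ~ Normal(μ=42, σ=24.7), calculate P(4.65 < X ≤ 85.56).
0.895849

We have X ~ Normal(μ=42, σ=24.7).

To find P(4.65 < X ≤ 85.56), we use:
P(4.65 < X ≤ 85.56) = P(X ≤ 85.56) - P(X ≤ 4.65)
                 = F(85.56) - F(4.65)
                 = 0.961097 - 0.065248
                 = 0.895849

So there's approximately a 89.6% chance that X falls in this range.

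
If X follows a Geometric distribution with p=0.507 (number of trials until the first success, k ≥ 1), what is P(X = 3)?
0.123226

We have X ~ Geometric(p=0.507) (number of trials until the first success, k ≥ 1).

For a Geometric distribution, the PMF gives us the probability of each outcome.

Using the PMF formula:
P(X = 3) = 0.123226

Rounded to 4 decimal places: 0.1232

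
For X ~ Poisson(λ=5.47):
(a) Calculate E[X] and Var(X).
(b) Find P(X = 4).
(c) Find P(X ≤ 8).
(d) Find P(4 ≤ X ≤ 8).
(a) E[X] = 5.4700, Var(X) = 5.4700
(b) P(X = 4) = 0.157090
(c) P(X ≤ 8) = 0.896885
(d) P(4 ≤ X ≤ 8) = 0.691763

We have X ~ Poisson(λ=5.47).

(a) Moments:
E[X] = 5.4700
Var(X) = 5.4700
σ = √Var(X) = 2.3388

(b) Point probability using PMF:
P(X = 4) = 0.157090

(c) Cumulative probability using CDF:
P(X ≤ 8) = F(8) = 0.896885

(d) Range probability:
P(4 ≤ X ≤ 8) = P(X ≤ 8) - P(X ≤ 3)
                   = F(8) - F(3)
                   = 0.896885 - 0.205122
                   = 0.691763

This means approximately 69.2% of outcomes fall in the interval [4, 8].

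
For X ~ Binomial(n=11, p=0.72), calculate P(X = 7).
0.203457

We have X ~ Binomial(n=11, p=0.72).

For a Binomial distribution, the PMF gives us the probability of each outcome.

Using the PMF formula:
P(X = 7) = 0.203457

Rounded to 4 decimal places: 0.2035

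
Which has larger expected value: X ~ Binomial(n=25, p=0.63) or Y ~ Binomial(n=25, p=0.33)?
X has larger mean (15.7500 > 8.2500)

Compute the expected value for each distribution:

X ~ Binomial(n=25, p=0.63):
E[X] = 15.7500

Y ~ Binomial(n=25, p=0.33):
E[Y] = 8.2500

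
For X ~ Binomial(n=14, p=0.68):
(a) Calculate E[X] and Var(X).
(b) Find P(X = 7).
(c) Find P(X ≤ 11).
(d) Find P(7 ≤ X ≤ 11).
(a) E[X] = 9.5200, Var(X) = 3.0464
(b) P(X = 7) = 0.079279
(c) P(X ≤ 11) = 0.874617
(d) P(7 ≤ X ≤ 11) = 0.828857

We have X ~ Binomial(n=14, p=0.68).

(a) Moments:
E[X] = 9.5200
Var(X) = 3.0464
σ = √Var(X) = 1.7454

(b) Point probability using PMF:
P(X = 7) = 0.079279

(c) Cumulative probability using CDF:
P(X ≤ 11) = F(11) = 0.874617

(d) Range probability:
P(7 ≤ X ≤ 11) = P(X ≤ 11) - P(X ≤ 6)
                   = F(11) - F(6)
                   = 0.874617 - 0.045760
                   = 0.828857

This means approximately 82.9% of outcomes fall in the interval [7, 11].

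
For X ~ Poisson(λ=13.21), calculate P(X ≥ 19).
0.078510

We have X ~ Poisson(λ=13.21).

For discrete distributions, P(X ≥ 19) = 1 - P(X ≤ 18).

P(X ≤ 18) = 0.921490
P(X ≥ 19) = 1 - 0.921490 = 0.078510

So there's approximately a 7.9% chance that X is at least 19.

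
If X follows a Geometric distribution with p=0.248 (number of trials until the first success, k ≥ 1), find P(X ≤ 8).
0.897731

We have X ~ Geometric(p=0.248) (number of trials until the first success, k ≥ 1).

The CDF gives us P(X ≤ k).

Using the CDF:
P(X ≤ 8) = 0.897731

This means there's approximately a 89.8% chance that X is at most 8.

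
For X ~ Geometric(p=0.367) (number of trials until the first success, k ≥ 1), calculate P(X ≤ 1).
0.367000

We have X ~ Geometric(p=0.367) (number of trials until the first success, k ≥ 1).

The CDF gives us P(X ≤ k).

Using the CDF:
P(X ≤ 1) = 0.367000

This means there's approximately a 36.7% chance that X is at most 1.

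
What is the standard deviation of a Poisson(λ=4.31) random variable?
2.0761

We have X ~ Poisson(λ=4.31).

For a Poisson distribution with λ=4.31:
σ = √Var(X) = 2.0761

The standard deviation is the square root of the variance.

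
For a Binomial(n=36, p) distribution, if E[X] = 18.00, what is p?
p = 0.5

For a Binomial(n, p) distribution:
E[X] = n × p

Given n = 36 and E[X] = 18.00:
18.00 = 36 × p
p = 18.00 / 36 = 0.5

Verification: Binomial(36, 0.5) has E[X] = 18.00 ✓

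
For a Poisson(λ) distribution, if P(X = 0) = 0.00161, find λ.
λ = 6.4315

For a Poisson(λ) distribution, the PMF at 0 is:
P(X = 0) = λ^0 e^(-λ) / 0! = e^(-λ)

Given P(X = 0) = 0.00161:
e^(-λ) = 0.00161
-λ = ln(0.00161)
λ = -ln(0.00161) = 6.4315

Verification: e^(-6.4315) = 0.00161 ✓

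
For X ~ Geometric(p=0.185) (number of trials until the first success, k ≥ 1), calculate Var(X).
23.8130

We have X ~ Geometric(p=0.185) (number of trials until the first success, k ≥ 1).

For a Geometric distribution with p=0.185 (number of trials until the first success, k ≥ 1):
Var(X) = 23.8130

The variance measures the spread of the distribution around the mean.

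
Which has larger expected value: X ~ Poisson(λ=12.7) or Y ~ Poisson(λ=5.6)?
X has larger mean (12.7000 > 5.6000)

Compute the expected value for each distribution:

X ~ Poisson(λ=12.7):
E[X] = 12.7000

Y ~ Poisson(λ=5.6):
E[Y] = 5.6000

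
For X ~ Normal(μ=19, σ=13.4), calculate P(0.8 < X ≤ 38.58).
0.840820

We have X ~ Normal(μ=19, σ=13.4).

To find P(0.8 < X ≤ 38.58), we use:
P(0.8 < X ≤ 38.58) = P(X ≤ 38.58) - P(X ≤ 0.8)
                 = F(38.58) - F(0.8)
                 = 0.928019 - 0.087199
                 = 0.840820

So there's approximately a 84.1% chance that X falls in this range.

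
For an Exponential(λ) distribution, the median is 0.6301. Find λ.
λ = 1.1001

For X ~ Exponential(λ), the CDF is F(x) = 1 - e^(-λx).
The median m satisfies F(m) = 0.5:
1 - e^(-λm) = 0.5
e^(-λm) = 0.5
λm = ln(2)
m = ln(2) / λ

Given m = 0.6301:
λ = ln(2) / 0.6301 = 0.693147 / 0.6301 = 1.1001

Verification: ln(2) / 1.1001 = 0.6301 ✓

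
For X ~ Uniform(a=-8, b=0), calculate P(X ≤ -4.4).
0.450000

We have X ~ Uniform(a=-8, b=0).

The CDF gives us P(X ≤ k).

Using the CDF:
P(X ≤ -4.4) = 0.450000

This means there's approximately a 45.0% chance that X is at most -4.4.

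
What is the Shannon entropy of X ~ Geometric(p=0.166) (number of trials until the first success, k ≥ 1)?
2.7078 nats

We have X ~ Geometric(p=0.166) (number of trials until the first success, k ≥ 1).

The Shannon entropy measures the uncertainty or information content of the distribution.

For a Geometric distribution with p=0.166 (number of trials until the first success, k ≥ 1):
H(X) = 2.7078 nats

(In bits, this would be 3.9065 bits.)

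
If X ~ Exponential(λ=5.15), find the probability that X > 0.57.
0.053104

We have X ~ Exponential(λ=5.15).

P(X > 0.57) = 1 - P(X ≤ 0.57)
                = 1 - F(0.57)
                = 1 - 0.946896
                = 0.053104

So there's approximately a 5.3% chance that X exceeds 0.57.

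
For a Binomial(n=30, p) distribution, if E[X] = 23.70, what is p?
p = 0.79

For a Binomial(n, p) distribution:
E[X] = n × p

Given n = 30 and E[X] = 23.70:
23.70 = 30 × p
p = 23.70 / 30 = 0.79

Verification: Binomial(30, 0.79) has E[X] = 23.70 ✓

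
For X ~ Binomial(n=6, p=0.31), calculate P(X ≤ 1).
0.398828

We have X ~ Binomial(n=6, p=0.31).

The CDF gives us P(X ≤ k).

Using the CDF:
P(X ≤ 1) = 0.398828

This means there's approximately a 39.9% chance that X is at most 1.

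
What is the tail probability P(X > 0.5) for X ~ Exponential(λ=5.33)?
0.069599

We have X ~ Exponential(λ=5.33).

P(X > 0.5) = 1 - P(X ≤ 0.5)
                = 1 - F(0.5)
                = 1 - 0.930401
                = 0.069599

So there's approximately a 7.0% chance that X exceeds 0.5.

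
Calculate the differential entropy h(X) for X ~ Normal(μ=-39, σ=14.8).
4.1136 nats

We have X ~ Normal(μ=-39, σ=14.8).

The differential entropy measures the uncertainty or information content of the distribution.

For a Normal distribution with μ=-39, σ=14.8:
h(X) = 4.1136 nats

(In bits, this would be 5.9346 bits.)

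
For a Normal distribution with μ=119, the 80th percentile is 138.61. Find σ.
σ = 23.3003

For X ~ Normal(μ, σ), the p-th percentile satisfies x = μ + z_p × σ,
where z_p = Φ⁻¹(p) is the standard normal quantile.

Step 1: z_{0.8} = Φ⁻¹(0.8) = 0.8416

Step 2: Solve for σ:
138.61 = 119 + 0.8416 × σ
σ = (138.61 - 119) / 0.8416
σ = 19.61 / 0.8416
σ = 23.3003

Verification: μ + z × σ = 119 + 0.8416 × 23.3003 = 138.61 ✓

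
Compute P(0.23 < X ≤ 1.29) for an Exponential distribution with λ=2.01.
0.555031

We have X ~ Exponential(λ=2.01).

To find P(0.23 < X ≤ 1.29), we use:
P(0.23 < X ≤ 1.29) = P(X ≤ 1.29) - P(X ≤ 0.23)
                 = F(1.29) - F(0.23)
                 = 0.925197 - 0.370167
                 = 0.555031

So there's approximately a 55.5% chance that X falls in this range.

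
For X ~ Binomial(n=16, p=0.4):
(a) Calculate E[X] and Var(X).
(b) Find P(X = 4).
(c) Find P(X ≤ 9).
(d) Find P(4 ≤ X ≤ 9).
(a) E[X] = 6.4000, Var(X) = 3.8400
(b) P(X = 4) = 0.101421
(c) P(X ≤ 9) = 0.941681
(d) P(4 ≤ X ≤ 9) = 0.876534

We have X ~ Binomial(n=16, p=0.4).

(a) Moments:
E[X] = 6.4000
Var(X) = 3.8400
σ = √Var(X) = 1.9596

(b) Point probability using PMF:
P(X = 4) = 0.101421

(c) Cumulative probability using CDF:
P(X ≤ 9) = F(9) = 0.941681

(d) Range probability:
P(4 ≤ X ≤ 9) = P(X ≤ 9) - P(X ≤ 3)
                   = F(9) - F(3)
                   = 0.941681 - 0.065147
                   = 0.876534

This means approximately 87.7% of outcomes fall in the interval [4, 9].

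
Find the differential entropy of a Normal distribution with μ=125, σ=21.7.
4.4963 nats

We have X ~ Normal(μ=125, σ=21.7).

The differential entropy measures the uncertainty or information content of the distribution.

For a Normal distribution with μ=125, σ=21.7:
h(X) = 4.4963 nats

(In bits, this would be 6.4867 bits.)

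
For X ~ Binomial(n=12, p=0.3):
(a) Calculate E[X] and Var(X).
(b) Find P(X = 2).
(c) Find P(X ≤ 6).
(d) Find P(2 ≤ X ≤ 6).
(a) E[X] = 3.6000, Var(X) = 2.5200
(b) P(X = 2) = 0.167790
(c) P(X ≤ 6) = 0.961399
(d) P(2 ≤ X ≤ 6) = 0.876374

We have X ~ Binomial(n=12, p=0.3).

(a) Moments:
E[X] = 3.6000
Var(X) = 2.5200
σ = √Var(X) = 1.5875

(b) Point probability using PMF:
P(X = 2) = 0.167790

(c) Cumulative probability using CDF:
P(X ≤ 6) = F(6) = 0.961399

(d) Range probability:
P(2 ≤ X ≤ 6) = P(X ≤ 6) - P(X ≤ 1)
                   = F(6) - F(1)
                   = 0.961399 - 0.085025
                   = 0.876374

This means approximately 87.6% of outcomes fall in the interval [2, 6].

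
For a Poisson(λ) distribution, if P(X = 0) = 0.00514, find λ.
λ = 5.2707

For a Poisson(λ) distribution, the PMF at 0 is:
P(X = 0) = λ^0 e^(-λ) / 0! = e^(-λ)

Given P(X = 0) = 0.00514:
e^(-λ) = 0.00514
-λ = ln(0.00514)
λ = -ln(0.00514) = 5.2707

Verification: e^(-5.2707) = 0.00514 ✓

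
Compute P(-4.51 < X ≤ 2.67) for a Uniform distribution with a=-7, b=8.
0.478667

We have X ~ Uniform(a=-7, b=8).

To find P(-4.51 < X ≤ 2.67), we use:
P(-4.51 < X ≤ 2.67) = P(X ≤ 2.67) - P(X ≤ -4.51)
                 = F(2.67) - F(-4.51)
                 = 0.644667 - 0.166000
                 = 0.478667

So there's approximately a 47.9% chance that X falls in this range.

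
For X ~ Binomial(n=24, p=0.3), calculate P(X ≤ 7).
0.564674

We have X ~ Binomial(n=24, p=0.3).

The CDF gives us P(X ≤ k).

Using the CDF:
P(X ≤ 7) = 0.564674

This means there's approximately a 56.5% chance that X is at most 7.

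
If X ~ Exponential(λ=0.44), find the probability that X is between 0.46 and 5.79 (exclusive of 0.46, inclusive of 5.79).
0.738499

We have X ~ Exponential(λ=0.44).

To find P(0.46 < X ≤ 5.79), we use:
P(0.46 < X ≤ 5.79) = P(X ≤ 5.79) - P(X ≤ 0.46)
                 = F(5.79) - F(0.46)
                 = 0.921731 - 0.183232
                 = 0.738499

So there's approximately a 73.8% chance that X falls in this range.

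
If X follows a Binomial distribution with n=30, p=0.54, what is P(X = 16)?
0.144392

We have X ~ Binomial(n=30, p=0.54).

For a Binomial distribution, the PMF gives us the probability of each outcome.

Using the PMF formula:
P(X = 16) = 0.144392

Rounded to 4 decimal places: 0.1444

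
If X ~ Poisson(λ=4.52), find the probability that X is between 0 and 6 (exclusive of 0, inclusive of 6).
0.817591

We have X ~ Poisson(λ=4.52).

To find P(0 < X ≤ 6), we use:
P(0 < X ≤ 6) = P(X ≤ 6) - P(X ≤ 0)
                 = F(6) - F(0)
                 = 0.828480 - 0.010889
                 = 0.817591

So there's approximately a 81.8% chance that X falls in this range.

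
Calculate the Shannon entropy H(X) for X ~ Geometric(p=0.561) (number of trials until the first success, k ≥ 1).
1.2223 nats

We have X ~ Geometric(p=0.561) (number of trials until the first success, k ≥ 1).

The Shannon entropy measures the uncertainty or information content of the distribution.

For a Geometric distribution with p=0.561 (number of trials until the first success, k ≥ 1):
H(X) = 1.2223 nats

(In bits, this would be 1.7633 bits.)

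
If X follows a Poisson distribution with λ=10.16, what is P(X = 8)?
0.108942

We have X ~ Poisson(λ=10.16).

For a Poisson distribution, the PMF gives us the probability of each outcome.

Using the PMF formula:
P(X = 8) = 0.108942

Rounded to 4 decimal places: 0.1089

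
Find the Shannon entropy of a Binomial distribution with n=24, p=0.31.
2.2340 nats

We have X ~ Binomial(n=24, p=0.31).

The Shannon entropy measures the uncertainty or information content of the distribution.

For a Binomial distribution with n=24, p=0.31:
H(X) = 2.2340 nats

(In bits, this would be 3.2230 bits.)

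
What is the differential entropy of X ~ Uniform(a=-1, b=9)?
2.3026 nats

We have X ~ Uniform(a=-1, b=9).

The differential entropy measures the uncertainty or information content of the distribution.

For a Uniform distribution with a=-1, b=9:
h(X) = 2.3026 nats

(In bits, this would be 3.3219 bits.)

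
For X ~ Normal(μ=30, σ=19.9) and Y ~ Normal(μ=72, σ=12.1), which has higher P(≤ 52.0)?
X has higher probability (P(X ≤ 52.0) = 0.8655 > P(Y ≤ 52.0) = 0.0492)

Compute P(≤ 52.0) for each distribution:

X ~ Normal(μ=30, σ=19.9):
P(X ≤ 52.0) = 0.8655

Y ~ Normal(μ=72, σ=12.1):
P(Y ≤ 52.0) = 0.0492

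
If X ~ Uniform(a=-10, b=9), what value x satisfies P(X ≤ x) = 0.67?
2.7300

We have X ~ Uniform(a=-10, b=9).

We want to find x such that P(X ≤ x) = 0.67.

This is the 67th percentile, which means 67% of values fall below this point.

Using the inverse CDF (quantile function):
x = F⁻¹(0.67) = 2.7300

Verification: P(X ≤ 2.7300) = 0.67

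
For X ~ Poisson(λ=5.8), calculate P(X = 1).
0.017560

We have X ~ Poisson(λ=5.8).

For a Poisson distribution, the PMF gives us the probability of each outcome.

Using the PMF formula:
P(X = 1) = 0.017560

Rounded to 4 decimal places: 0.0176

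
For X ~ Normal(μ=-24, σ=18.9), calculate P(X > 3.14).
0.075504

We have X ~ Normal(μ=-24, σ=18.9).

P(X > 3.14) = 1 - P(X ≤ 3.14)
                = 1 - F(3.14)
                = 1 - 0.924496
                = 0.075504

So there's approximately a 7.6% chance that X exceeds 3.14.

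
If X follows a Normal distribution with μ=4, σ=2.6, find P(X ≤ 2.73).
0.312611

We have X ~ Normal(μ=4, σ=2.6).

The CDF gives us P(X ≤ k).

Using the CDF:
P(X ≤ 2.73) = 0.312611

This means there's approximately a 31.3% chance that X is at most 2.73.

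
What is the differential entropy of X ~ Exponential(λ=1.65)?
0.4992 nats

We have X ~ Exponential(λ=1.65).

The differential entropy measures the uncertainty or information content of the distribution.

For an Exponential distribution with λ=1.65:
h(X) = 0.4992 nats

(In bits, this would be 0.7202 bits.)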